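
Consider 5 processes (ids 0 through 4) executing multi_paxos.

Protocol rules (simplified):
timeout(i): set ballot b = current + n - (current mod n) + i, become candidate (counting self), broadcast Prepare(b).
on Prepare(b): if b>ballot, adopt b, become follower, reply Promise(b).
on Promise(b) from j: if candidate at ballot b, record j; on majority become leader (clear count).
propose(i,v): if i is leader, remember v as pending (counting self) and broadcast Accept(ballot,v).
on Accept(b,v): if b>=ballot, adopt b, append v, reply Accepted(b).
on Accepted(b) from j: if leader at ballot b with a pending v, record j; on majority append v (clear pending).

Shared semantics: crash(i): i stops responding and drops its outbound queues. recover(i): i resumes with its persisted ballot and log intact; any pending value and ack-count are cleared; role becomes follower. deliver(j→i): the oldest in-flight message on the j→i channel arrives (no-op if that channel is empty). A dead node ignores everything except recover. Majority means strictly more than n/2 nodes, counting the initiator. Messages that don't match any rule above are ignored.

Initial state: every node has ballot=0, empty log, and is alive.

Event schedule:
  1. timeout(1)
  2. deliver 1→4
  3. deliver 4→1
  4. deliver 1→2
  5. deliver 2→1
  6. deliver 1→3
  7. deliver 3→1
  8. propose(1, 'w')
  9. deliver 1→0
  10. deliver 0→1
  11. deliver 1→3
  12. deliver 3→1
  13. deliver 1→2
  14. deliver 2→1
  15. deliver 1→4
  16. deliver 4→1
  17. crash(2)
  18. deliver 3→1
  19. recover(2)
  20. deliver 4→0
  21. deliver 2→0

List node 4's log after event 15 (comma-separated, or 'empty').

after 1 — timeout(1): n1:cand/b6/[-]
after 2 — deliver 1→4: n4:foll/b6/[-]
after 3 — deliver 4→1: ·
after 4 — deliver 1→2: n2:foll/b6/[-]
after 5 — deliver 2→1: n1:lead/b6/[-]
after 6 — deliver 1→3: n3:foll/b6/[-]
after 7 — deliver 3→1: ·
after 8 — propose(1,'w'): ·
after 9 — deliver 1→0: n0:foll/b6/[-]
after 10 — deliver 0→1: ·
after 11 — deliver 1→3: n3:foll/b6/[w]
after 12 — deliver 3→1: ·
after 13 — deliver 1→2: n2:foll/b6/[w]
after 14 — deliver 2→1: n1:lead/b6/[w]
after 15 — deliver 1→4: n4:foll/b6/[w]

w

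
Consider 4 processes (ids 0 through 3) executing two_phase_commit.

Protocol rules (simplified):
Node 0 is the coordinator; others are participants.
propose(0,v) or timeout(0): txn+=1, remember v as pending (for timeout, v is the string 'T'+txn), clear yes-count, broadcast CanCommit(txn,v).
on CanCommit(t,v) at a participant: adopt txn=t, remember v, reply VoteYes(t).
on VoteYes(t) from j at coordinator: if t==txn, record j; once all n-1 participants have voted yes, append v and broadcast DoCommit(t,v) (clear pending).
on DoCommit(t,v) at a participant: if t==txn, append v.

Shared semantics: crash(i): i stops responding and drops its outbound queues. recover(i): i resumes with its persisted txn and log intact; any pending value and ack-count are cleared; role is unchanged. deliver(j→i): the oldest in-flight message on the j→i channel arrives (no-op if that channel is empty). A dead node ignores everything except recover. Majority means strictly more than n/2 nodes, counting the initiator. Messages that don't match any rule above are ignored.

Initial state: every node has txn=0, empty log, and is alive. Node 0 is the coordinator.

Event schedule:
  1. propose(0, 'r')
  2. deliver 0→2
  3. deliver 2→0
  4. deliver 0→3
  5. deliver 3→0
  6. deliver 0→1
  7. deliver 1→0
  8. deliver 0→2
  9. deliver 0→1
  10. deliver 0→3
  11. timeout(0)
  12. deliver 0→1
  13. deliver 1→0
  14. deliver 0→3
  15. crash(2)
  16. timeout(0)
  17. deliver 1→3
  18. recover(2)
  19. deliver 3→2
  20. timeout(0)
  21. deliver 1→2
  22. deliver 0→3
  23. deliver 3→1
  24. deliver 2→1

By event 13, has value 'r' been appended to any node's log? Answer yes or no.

yes

[1] propose(0,'r') → N0(coor t1 [-])
[2] deliver 0→2 → N2(part t1 [-])
[3] deliver 2→0 → ∅
[4] deliver 0→3 → N3(part t1 [-])
[5] deliver 3→0 → ∅
[6] deliver 0→1 → N1(part t1 [-])
[7] deliver 1→0 → N0(coor t1 [r])
[8] deliver 0→2 → N2(part t1 [r])
[9] deliver 0→1 → N1(part t1 [r])
[10] deliver 0→3 → N3(part t1 [r])
[11] timeout(0) → N0(coor t2 [r])
[12] deliver 0→1 → N1(part t2 [r])
[13] deliver 1→0 → ∅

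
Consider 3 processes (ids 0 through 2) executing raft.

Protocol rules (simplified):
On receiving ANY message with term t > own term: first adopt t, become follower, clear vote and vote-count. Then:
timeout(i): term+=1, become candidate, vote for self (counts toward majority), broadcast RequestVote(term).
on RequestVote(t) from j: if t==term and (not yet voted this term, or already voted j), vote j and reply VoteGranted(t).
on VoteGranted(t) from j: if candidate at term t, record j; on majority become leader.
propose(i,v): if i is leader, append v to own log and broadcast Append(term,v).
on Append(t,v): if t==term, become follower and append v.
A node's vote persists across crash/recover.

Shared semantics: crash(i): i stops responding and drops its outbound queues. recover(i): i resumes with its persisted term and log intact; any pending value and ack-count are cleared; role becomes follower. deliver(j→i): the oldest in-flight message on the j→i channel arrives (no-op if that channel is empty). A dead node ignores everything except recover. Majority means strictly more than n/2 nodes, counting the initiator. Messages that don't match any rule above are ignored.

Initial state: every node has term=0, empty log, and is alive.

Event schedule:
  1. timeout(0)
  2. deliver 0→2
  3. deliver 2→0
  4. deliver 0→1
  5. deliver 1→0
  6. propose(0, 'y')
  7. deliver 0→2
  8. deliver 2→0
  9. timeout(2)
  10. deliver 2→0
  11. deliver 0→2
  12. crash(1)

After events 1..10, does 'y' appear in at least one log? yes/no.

step 1 timeout(0): 0={cand,t=1,log=-}
step 2 deliver 0→2: 2={foll,t=1,log=-}
step 3 deliver 2→0: 0={lead,t=1,log=-}
step 4 deliver 0→1: 1={foll,t=1,log=-}
step 5 deliver 1→0: —
step 6 propose(0,'y'): 0={lead,t=1,log=y}
step 7 deliver 0→2: 2={foll,t=1,log=y}
step 8 deliver 2→0: —
step 9 timeout(2): 2={cand,t=2,log=y}
step 10 deliver 2→0: 0={foll,t=2,log=y}

yes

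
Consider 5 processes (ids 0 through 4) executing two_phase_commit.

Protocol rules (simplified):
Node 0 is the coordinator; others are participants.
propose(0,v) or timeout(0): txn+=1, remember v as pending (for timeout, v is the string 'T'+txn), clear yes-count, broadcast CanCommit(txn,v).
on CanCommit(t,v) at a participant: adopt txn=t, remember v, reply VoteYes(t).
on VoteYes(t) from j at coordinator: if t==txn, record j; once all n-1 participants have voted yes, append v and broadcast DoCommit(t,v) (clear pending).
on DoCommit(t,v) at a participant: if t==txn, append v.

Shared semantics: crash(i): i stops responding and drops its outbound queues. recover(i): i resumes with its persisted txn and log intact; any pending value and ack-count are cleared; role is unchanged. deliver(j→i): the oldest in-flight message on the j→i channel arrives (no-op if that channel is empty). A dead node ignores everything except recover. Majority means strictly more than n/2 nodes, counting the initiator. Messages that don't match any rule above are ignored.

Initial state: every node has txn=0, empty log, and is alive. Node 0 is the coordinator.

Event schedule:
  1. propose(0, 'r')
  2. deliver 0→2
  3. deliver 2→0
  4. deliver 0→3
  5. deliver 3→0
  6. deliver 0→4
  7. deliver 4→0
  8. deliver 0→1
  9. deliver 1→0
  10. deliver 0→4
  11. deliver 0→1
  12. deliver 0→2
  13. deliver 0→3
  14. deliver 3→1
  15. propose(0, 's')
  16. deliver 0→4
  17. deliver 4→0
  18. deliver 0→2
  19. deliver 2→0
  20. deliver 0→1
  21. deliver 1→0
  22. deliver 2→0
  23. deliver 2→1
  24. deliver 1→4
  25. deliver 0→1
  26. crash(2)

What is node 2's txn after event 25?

2

[1] propose(0,'r') → N0(coor t1 [-])
[2] deliver 0→2 → N2(part t1 [-])
[3] deliver 2→0 → ∅
[4] deliver 0→3 → N3(part t1 [-])
[5] deliver 3→0 → ∅
[6] deliver 0→4 → N4(part t1 [-])
[7] deliver 4→0 → ∅
[8] deliver 0→1 → N1(part t1 [-])
[9] deliver 1→0 → N0(coor t1 [r])
[10] deliver 0→4 → N4(part t1 [r])
[11] deliver 0→1 → N1(part t1 [r])
[12] deliver 0→2 → N2(part t1 [r])
[13] deliver 0→3 → N3(part t1 [r])
[14] deliver 3→1 → ∅
[15] propose(0,'s') → N0(coor t2 [r])
[16] deliver 0→4 → N4(part t2 [r])
[17] deliver 4→0 → ∅
[18] deliver 0→2 → N2(part t2 [r])
[19] deliver 2→0 → ∅
[20] deliver 0→1 → N1(part t2 [r])
[21] deliver 1→0 → ∅
[22] deliver 2→0 → ∅
[23] deliver 2→1 → ∅
[24] deliver 1→4 → ∅
[25] deliver 0→1 → ∅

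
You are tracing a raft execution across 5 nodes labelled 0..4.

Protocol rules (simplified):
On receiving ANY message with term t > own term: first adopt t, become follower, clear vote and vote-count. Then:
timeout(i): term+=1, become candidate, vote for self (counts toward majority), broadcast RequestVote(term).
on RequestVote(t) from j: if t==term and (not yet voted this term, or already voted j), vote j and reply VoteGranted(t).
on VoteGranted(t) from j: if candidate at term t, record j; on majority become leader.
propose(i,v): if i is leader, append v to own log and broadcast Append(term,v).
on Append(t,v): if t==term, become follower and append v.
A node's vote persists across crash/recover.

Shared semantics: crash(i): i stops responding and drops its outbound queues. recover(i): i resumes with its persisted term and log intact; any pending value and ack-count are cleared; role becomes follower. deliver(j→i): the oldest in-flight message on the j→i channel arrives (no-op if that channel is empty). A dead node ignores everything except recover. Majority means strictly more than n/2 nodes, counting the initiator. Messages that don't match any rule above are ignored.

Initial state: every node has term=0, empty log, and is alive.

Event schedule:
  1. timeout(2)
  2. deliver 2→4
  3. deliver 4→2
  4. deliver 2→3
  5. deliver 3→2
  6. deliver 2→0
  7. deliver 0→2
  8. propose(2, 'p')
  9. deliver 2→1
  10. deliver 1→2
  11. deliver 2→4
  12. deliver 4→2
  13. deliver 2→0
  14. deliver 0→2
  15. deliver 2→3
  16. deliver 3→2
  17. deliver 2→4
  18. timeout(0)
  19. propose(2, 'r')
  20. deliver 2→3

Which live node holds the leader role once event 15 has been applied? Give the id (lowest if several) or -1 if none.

2

[1] timeout(2) → N2(cand t1 [-])
[2] deliver 2→4 → N4(foll t1 [-])
[3] deliver 4→2 → ∅
[4] deliver 2→3 → N3(foll t1 [-])
[5] deliver 3→2 → N2(lead t1 [-])
[6] deliver 2→0 → N0(foll t1 [-])
[7] deliver 0→2 → ∅
[8] propose(2,'p') → N2(lead t1 [p])
[9] deliver 2→1 → N1(foll t1 [-])
[10] deliver 1→2 → ∅
[11] deliver 2→4 → N4(foll t1 [p])
[12] deliver 4→2 → ∅
[13] deliver 2→0 → N0(foll t1 [p])
[14] deliver 0→2 → ∅
[15] deliver 2→3 → N3(foll t1 [p])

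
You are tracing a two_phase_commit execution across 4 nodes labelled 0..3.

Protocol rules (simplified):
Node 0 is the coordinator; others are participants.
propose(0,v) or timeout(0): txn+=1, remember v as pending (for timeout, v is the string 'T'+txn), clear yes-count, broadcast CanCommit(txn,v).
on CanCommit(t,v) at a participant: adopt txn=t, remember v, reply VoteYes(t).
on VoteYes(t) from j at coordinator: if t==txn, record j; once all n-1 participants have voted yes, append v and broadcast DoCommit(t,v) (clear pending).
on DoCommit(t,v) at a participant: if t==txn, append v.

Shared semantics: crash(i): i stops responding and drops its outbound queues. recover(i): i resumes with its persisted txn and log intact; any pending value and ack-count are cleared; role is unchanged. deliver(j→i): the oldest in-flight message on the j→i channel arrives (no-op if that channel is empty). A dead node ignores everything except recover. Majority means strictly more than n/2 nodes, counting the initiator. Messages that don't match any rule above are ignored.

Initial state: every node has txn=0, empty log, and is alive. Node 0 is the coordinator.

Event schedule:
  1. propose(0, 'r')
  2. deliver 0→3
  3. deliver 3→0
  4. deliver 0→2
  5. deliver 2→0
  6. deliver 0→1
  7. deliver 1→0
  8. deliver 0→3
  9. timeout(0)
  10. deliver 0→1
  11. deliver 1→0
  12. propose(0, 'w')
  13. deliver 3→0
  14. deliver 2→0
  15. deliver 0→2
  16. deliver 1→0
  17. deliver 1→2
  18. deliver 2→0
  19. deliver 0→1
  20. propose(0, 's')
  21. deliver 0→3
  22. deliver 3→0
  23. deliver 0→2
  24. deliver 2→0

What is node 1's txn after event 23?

e1 propose(0,'r'): 0[coor,t=1,-]
e2 deliver 0→3: 3[part,t=1,-]
e3 deliver 3→0: ·
e4 deliver 0→2: 2[part,t=1,-]
e5 deliver 2→0: ·
e6 deliver 0→1: 1[part,t=1,-]
e7 deliver 1→0: 0[coor,t=1,r]
e8 deliver 0→3: 3[part,t=1,r]
e9 timeout(0): 0[coor,t=2,r]
e10 deliver 0→1: 1[part,t=1,r]
e11 deliver 1→0: ·
e12 propose(0,'w'): 0[coor,t=3,r]
e13 deliver 3→0: ·
e14 deliver 2→0: ·
e15 deliver 0→2: 2[part,t=1,r]
e16 deliver 1→0: ·
e17 deliver 1→2: ·
e18 deliver 2→0: ·
e19 deliver 0→1: 1[part,t=2,r]
e20 propose(0,'s'): 0[coor,t=4,r]
e21 deliver 0→3: 3[part,t=2,r]
e22 deliver 3→0: ·
e23 deliver 0→2: 2[part,t=2,r]

2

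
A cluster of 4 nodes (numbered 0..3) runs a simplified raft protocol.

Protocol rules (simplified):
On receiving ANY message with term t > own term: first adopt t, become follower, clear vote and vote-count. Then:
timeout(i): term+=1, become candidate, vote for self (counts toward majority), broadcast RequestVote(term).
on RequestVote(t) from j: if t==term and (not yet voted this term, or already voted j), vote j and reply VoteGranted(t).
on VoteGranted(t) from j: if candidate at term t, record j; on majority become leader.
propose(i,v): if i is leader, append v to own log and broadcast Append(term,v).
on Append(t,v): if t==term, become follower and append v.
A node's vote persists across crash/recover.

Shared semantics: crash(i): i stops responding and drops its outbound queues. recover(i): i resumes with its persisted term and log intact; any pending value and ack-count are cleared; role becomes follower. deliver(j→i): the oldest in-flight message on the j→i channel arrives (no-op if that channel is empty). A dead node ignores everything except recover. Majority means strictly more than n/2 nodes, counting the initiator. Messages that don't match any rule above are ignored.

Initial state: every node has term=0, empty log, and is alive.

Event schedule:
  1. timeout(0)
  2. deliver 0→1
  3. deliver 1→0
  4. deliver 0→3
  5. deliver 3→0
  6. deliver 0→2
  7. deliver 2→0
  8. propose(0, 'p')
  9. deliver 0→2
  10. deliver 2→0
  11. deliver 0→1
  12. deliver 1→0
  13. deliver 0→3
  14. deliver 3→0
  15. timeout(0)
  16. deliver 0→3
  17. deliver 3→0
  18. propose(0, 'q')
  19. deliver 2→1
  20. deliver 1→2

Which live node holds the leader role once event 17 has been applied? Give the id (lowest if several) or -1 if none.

1. timeout(0):  <0:cand t1 ->
2. deliver 0→1:  <1:foll t1 ->
3. deliver 1→0:  nop
4. deliver 0→3:  <3:foll t1 ->
5. deliver 3→0:  <0:lead t1 ->
6. deliver 0→2:  <2:foll t1 ->
7. deliver 2→0:  nop
8. propose(0,'p'):  <0:lead t1 p>
9. deliver 0→2:  <2:foll t1 p>
10. deliver 2→0:  nop
11. deliver 0→1:  <1:foll t1 p>
12. deliver 1→0:  nop
13. deliver 0→3:  <3:foll t1 p>
14. deliver 3→0:  nop
15. timeout(0):  <0:cand t2 p>
16. deliver 0→3:  <3:foll t2 p>
17. deliver 3→0:  nop

-1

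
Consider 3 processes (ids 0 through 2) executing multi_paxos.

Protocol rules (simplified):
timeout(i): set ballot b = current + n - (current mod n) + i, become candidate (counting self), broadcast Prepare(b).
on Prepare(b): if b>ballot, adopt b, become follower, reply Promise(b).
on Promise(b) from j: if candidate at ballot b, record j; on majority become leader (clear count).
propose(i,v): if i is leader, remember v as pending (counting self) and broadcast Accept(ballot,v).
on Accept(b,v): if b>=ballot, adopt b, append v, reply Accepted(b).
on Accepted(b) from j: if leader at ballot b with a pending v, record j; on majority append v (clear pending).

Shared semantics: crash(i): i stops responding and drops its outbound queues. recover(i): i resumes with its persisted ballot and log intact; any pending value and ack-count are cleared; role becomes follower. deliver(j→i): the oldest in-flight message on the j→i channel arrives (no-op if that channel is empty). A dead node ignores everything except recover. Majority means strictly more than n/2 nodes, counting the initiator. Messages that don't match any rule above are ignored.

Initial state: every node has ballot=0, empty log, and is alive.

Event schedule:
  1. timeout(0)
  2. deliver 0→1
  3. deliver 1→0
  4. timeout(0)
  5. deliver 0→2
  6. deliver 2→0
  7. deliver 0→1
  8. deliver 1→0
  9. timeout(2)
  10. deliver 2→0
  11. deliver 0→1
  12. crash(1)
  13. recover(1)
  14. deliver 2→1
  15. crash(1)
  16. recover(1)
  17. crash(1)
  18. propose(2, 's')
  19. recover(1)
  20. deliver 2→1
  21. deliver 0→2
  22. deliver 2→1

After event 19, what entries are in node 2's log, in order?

empty

after 1 — timeout(0): n0:cand/b3/[-]
after 2 — deliver 0→1: n1:foll/b3/[-]
after 3 — deliver 1→0: n0:lead/b3/[-]
after 4 — timeout(0): n0:cand/b6/[-]
after 5 — deliver 0→2: n2:foll/b3/[-]
after 6 — deliver 2→0: ·
after 7 — deliver 0→1: n1:foll/b6/[-]
after 8 — deliver 1→0: n0:lead/b6/[-]
after 9 — timeout(2): n2:cand/b8/[-]
after 10 — deliver 2→0: n0:foll/b8/[-]
after 11 — deliver 0→1: ·
after 12 — crash(1): n1:✗foll/b6/[-]
after 13 — recover(1): n1:foll/b6/[-]
after 14 — deliver 2→1: n1:foll/b8/[-]
after 15 — crash(1): n1:✗foll/b8/[-]
after 16 — recover(1): n1:foll/b8/[-]
after 17 — crash(1): n1:✗foll/b8/[-]
after 18 — propose(2,'s'): ·
after 19 — recover(1): n1:foll/b8/[-]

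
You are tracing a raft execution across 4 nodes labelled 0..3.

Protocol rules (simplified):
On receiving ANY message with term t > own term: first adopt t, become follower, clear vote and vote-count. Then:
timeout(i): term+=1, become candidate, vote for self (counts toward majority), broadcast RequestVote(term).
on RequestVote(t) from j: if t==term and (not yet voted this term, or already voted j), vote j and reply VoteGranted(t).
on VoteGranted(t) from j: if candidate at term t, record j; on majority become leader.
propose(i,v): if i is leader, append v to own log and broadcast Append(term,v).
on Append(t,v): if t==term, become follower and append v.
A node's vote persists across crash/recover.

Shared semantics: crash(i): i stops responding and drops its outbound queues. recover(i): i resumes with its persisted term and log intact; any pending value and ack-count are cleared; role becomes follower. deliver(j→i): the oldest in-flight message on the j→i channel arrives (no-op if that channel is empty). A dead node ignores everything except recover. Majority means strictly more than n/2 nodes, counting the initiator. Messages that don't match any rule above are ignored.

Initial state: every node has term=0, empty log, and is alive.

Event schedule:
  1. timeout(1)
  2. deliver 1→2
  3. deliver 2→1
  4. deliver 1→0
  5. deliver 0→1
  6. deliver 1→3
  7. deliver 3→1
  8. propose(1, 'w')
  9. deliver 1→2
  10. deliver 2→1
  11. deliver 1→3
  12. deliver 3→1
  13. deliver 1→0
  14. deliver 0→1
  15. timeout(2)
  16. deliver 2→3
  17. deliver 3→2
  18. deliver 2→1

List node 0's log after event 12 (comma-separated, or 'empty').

e1 timeout(1): 1[cand,t=1,-]
e2 deliver 1→2: 2[foll,t=1,-]
e3 deliver 2→1: ·
e4 deliver 1→0: 0[foll,t=1,-]
e5 deliver 0→1: 1[lead,t=1,-]
e6 deliver 1→3: 3[foll,t=1,-]
e7 deliver 3→1: ·
e8 propose(1,'w'): 1[lead,t=1,w]
e9 deliver 1→2: 2[foll,t=1,w]
e10 deliver 2→1: ·
e11 deliver 1→3: 3[foll,t=1,w]
e12 deliver 3→1: ·

empty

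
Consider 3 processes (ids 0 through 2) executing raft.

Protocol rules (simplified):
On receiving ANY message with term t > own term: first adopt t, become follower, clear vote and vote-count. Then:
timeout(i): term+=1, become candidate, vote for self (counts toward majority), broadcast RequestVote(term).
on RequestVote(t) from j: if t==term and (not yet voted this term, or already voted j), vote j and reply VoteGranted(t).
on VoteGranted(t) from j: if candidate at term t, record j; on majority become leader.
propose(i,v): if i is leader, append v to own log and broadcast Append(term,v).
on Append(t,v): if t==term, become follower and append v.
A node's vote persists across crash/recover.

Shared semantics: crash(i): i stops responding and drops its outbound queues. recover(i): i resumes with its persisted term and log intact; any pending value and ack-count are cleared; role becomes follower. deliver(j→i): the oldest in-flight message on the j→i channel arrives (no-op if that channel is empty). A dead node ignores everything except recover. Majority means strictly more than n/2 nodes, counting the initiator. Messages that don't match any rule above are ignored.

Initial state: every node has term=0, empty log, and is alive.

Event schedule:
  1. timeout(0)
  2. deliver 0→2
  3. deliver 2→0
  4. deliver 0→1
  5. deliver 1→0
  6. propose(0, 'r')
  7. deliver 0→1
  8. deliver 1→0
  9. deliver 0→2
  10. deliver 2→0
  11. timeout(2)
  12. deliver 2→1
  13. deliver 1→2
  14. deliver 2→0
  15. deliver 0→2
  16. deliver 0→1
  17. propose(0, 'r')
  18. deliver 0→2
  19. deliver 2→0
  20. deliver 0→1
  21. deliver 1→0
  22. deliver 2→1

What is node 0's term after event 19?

2

step 1 timeout(0): 0={cand,t=1,log=-}
step 2 deliver 0→2: 2={foll,t=1,log=-}
step 3 deliver 2→0: 0={lead,t=1,log=-}
step 4 deliver 0→1: 1={foll,t=1,log=-}
step 5 deliver 1→0: —
step 6 propose(0,'r'): 0={lead,t=1,log=r}
step 7 deliver 0→1: 1={foll,t=1,log=r}
step 8 deliver 1→0: —
step 9 deliver 0→2: 2={foll,t=1,log=r}
step 10 deliver 2→0: —
step 11 timeout(2): 2={cand,t=2,log=r}
step 12 deliver 2→1: 1={foll,t=2,log=r}
step 13 deliver 1→2: 2={lead,t=2,log=r}
step 14 deliver 2→0: 0={foll,t=2,log=r}
step 15 deliver 0→2: —
step 16 deliver 0→1: —
step 17 propose(0,'r'): —
step 18 deliver 0→2: —
step 19 deliver 2→0: —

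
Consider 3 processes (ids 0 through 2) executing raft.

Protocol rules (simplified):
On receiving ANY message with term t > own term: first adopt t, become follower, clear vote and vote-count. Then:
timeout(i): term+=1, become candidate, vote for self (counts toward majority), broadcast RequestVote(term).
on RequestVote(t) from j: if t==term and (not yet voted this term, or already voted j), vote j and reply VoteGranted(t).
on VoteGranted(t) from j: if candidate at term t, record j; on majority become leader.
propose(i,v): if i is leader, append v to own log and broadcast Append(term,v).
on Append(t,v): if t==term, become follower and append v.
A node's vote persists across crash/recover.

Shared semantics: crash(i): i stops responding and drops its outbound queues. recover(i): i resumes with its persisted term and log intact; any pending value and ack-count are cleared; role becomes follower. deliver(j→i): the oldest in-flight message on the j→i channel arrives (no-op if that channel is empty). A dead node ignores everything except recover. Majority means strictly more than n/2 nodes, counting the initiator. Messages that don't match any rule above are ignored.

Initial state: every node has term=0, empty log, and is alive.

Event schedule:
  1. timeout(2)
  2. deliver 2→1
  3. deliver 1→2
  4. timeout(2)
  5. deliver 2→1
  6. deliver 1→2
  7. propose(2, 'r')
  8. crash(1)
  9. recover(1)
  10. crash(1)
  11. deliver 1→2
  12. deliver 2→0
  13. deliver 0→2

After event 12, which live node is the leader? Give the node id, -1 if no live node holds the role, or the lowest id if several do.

2

after 1 — timeout(2): n2:cand/t1/[-]
after 2 — deliver 2→1: n1:foll/t1/[-]
after 3 — deliver 1→2: n2:lead/t1/[-]
after 4 — timeout(2): n2:cand/t2/[-]
after 5 — deliver 2→1: n1:foll/t2/[-]
after 6 — deliver 1→2: n2:lead/t2/[-]
after 7 — propose(2,'r'): n2:lead/t2/[r]
after 8 — crash(1): n1:✗foll/t2/[-]
after 9 — recover(1): n1:foll/t2/[-]
after 10 — crash(1): n1:✗foll/t2/[-]
after 11 — deliver 1→2: ·
after 12 — deliver 2→0: n0:foll/t1/[-]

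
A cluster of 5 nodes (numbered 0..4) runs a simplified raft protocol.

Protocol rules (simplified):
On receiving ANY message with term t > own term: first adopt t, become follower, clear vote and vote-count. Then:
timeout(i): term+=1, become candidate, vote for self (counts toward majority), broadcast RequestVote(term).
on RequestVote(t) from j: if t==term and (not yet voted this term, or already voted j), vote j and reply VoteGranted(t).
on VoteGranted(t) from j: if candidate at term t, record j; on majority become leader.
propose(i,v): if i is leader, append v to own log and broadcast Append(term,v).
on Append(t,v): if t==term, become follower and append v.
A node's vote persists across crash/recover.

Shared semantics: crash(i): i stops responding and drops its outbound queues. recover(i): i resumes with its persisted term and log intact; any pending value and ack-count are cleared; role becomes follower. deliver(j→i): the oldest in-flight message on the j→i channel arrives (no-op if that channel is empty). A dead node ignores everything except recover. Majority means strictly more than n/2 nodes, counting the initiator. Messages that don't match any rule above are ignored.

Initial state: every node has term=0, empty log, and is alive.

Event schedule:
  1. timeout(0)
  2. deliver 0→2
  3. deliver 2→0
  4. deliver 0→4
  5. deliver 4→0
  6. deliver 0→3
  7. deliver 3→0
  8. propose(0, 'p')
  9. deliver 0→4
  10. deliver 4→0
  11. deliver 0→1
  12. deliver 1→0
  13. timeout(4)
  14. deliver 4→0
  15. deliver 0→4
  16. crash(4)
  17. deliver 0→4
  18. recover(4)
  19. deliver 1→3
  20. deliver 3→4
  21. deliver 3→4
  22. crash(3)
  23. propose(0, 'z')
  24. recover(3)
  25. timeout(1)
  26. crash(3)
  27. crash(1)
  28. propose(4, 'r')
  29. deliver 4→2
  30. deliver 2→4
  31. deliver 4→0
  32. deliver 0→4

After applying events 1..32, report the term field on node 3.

step 1 timeout(0): 0={cand,t=1,log=-}
step 2 deliver 0→2: 2={foll,t=1,log=-}
step 3 deliver 2→0: —
step 4 deliver 0→4: 4={foll,t=1,log=-}
step 5 deliver 4→0: 0={lead,t=1,log=-}
step 6 deliver 0→3: 3={foll,t=1,log=-}
step 7 deliver 3→0: —
step 8 propose(0,'p'): 0={lead,t=1,log=p}
step 9 deliver 0→4: 4={foll,t=1,log=p}
step 10 deliver 4→0: —
step 11 deliver 0→1: 1={foll,t=1,log=-}
step 12 deliver 1→0: —
step 13 timeout(4): 4={cand,t=2,log=p}
step 14 deliver 4→0: 0={foll,t=2,log=p}
step 15 deliver 0→4: —
step 16 crash(4): 4={✗cand,t=2,log=p}
step 17 deliver 0→4: —
step 18 recover(4): 4={foll,t=2,log=p}
step 19 deliver 1→3: —
step 20 deliver 3→4: —
step 21 deliver 3→4: —
step 22 crash(3): 3={✗foll,t=1,log=-}
step 23 propose(0,'z'): —
step 24 recover(3): 3={foll,t=1,log=-}
step 25 timeout(1): 1={cand,t=2,log=-}
step 26 crash(3): 3={✗foll,t=1,log=-}
step 27 crash(1): 1={✗cand,t=2,log=-}
step 28 propose(4,'r'): —
step 29 deliver 4→2: —
step 30 deliver 2→4: —
step 31 deliver 4→0: —
step 32 deliver 0→4: —

1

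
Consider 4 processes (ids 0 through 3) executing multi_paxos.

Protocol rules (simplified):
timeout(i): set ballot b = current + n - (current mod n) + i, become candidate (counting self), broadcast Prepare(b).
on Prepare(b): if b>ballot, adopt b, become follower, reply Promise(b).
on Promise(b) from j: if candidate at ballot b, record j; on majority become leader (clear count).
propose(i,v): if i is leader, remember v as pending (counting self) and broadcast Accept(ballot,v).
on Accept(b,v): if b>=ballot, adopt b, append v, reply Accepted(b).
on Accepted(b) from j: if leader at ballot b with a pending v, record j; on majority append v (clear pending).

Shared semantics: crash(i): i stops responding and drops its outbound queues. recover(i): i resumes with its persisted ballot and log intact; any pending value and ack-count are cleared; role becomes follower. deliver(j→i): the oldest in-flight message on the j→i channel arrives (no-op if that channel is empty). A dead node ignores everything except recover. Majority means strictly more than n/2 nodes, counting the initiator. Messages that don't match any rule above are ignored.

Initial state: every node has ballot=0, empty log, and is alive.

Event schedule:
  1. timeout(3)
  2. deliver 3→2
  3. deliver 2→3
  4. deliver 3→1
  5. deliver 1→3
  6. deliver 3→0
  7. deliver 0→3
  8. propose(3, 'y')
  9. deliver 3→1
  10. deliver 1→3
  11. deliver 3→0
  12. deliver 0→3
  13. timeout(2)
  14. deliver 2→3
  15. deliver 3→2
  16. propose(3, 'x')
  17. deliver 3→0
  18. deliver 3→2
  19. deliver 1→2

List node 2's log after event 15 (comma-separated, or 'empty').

empty

step 1 timeout(3): 3={cand,b=7,log=-}
step 2 deliver 3→2: 2={foll,b=7,log=-}
step 3 deliver 2→3: —
step 4 deliver 3→1: 1={foll,b=7,log=-}
step 5 deliver 1→3: 3={lead,b=7,log=-}
step 6 deliver 3→0: 0={foll,b=7,log=-}
step 7 deliver 0→3: —
step 8 propose(3,'y'): —
step 9 deliver 3→1: 1={foll,b=7,log=y}
step 10 deliver 1→3: —
step 11 deliver 3→0: 0={foll,b=7,log=y}
step 12 deliver 0→3: 3={lead,b=7,log=y}
step 13 timeout(2): 2={cand,b=10,log=-}
step 14 deliver 2→3: 3={foll,b=10,log=y}
step 15 deliver 3→2: —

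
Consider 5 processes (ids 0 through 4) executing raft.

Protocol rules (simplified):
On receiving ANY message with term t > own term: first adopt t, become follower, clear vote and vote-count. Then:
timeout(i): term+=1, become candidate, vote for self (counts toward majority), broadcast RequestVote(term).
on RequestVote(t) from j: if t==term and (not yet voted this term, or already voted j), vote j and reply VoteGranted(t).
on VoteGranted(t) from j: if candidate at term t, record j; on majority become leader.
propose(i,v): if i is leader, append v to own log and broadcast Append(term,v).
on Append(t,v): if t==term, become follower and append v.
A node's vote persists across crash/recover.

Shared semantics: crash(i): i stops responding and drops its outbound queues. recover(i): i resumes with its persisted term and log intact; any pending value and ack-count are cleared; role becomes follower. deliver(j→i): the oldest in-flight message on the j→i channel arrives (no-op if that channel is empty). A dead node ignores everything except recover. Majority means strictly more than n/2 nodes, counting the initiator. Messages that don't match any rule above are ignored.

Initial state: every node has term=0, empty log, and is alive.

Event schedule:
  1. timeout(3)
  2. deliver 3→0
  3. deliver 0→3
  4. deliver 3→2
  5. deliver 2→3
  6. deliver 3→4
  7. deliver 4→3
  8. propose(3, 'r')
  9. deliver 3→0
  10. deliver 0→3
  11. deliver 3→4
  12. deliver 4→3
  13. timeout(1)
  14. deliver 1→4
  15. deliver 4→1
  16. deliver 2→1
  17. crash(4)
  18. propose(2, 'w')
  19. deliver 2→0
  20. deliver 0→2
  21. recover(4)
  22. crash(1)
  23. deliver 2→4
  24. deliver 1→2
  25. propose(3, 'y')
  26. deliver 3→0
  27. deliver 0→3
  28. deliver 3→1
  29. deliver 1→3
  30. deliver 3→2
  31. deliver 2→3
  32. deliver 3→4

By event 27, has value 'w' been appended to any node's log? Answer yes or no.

no

[1] timeout(3) → N3(cand t1 [-])
[2] deliver 3→0 → N0(foll t1 [-])
[3] deliver 0→3 → ∅
[4] deliver 3→2 → N2(foll t1 [-])
[5] deliver 2→3 → N3(lead t1 [-])
[6] deliver 3→4 → N4(foll t1 [-])
[7] deliver 4→3 → ∅
[8] propose(3,'r') → N3(lead t1 [r])
[9] deliver 3→0 → N0(foll t1 [r])
[10] deliver 0→3 → ∅
[11] deliver 3→4 → N4(foll t1 [r])
[12] deliver 4→3 → ∅
[13] timeout(1) → N1(cand t1 [-])
[14] deliver 1→4 → ∅
[15] deliver 4→1 → ∅
[16] deliver 2→1 → ∅
[17] crash(4) → N4(✗foll t1 [r])
[18] propose(2,'w') → ∅
[19] deliver 2→0 → ∅
[20] deliver 0→2 → ∅
[21] recover(4) → N4(foll t1 [r])
[22] crash(1) → N1(✗cand t1 [-])
[23] deliver 2→4 → ∅
[24] deliver 1→2 → ∅
[25] propose(3,'y') → N3(lead t1 [r,y])
[26] deliver 3→0 → N0(foll t1 [r,y])
[27] deliver 0→3 → ∅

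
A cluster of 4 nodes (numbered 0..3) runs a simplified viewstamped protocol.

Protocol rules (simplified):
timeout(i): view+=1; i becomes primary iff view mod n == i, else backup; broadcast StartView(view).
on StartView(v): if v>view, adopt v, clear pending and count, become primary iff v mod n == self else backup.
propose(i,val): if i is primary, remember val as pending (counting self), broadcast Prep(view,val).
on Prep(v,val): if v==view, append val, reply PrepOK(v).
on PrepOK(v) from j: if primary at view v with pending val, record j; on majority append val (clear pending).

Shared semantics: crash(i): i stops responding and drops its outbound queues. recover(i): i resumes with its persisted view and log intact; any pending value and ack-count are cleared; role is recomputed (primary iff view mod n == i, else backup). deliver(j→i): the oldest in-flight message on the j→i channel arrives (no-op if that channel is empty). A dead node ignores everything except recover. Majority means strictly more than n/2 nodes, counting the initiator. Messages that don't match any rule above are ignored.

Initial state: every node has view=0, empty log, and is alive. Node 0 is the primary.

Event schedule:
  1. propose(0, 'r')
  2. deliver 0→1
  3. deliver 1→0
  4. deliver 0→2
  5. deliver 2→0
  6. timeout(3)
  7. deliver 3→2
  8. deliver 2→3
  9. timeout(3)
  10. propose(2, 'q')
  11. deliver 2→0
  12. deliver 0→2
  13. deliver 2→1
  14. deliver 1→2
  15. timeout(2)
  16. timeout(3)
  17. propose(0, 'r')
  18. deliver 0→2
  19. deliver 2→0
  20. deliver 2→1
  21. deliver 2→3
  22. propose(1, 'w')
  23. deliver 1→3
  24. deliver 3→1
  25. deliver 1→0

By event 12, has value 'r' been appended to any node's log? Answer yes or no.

e1 propose(0,'r'): ·
e2 deliver 0→1: 1[back,v=0,r]
e3 deliver 1→0: ·
e4 deliver 0→2: 2[back,v=0,r]
e5 deliver 2→0: 0[prim,v=0,r]
e6 timeout(3): 3[back,v=1,-]
e7 deliver 3→2: 2[back,v=1,r]
e8 deliver 2→3: ·
e9 timeout(3): 3[back,v=2,-]
e10 propose(2,'q'): ·
e11 deliver 2→0: ·
e12 deliver 0→2: ·

yes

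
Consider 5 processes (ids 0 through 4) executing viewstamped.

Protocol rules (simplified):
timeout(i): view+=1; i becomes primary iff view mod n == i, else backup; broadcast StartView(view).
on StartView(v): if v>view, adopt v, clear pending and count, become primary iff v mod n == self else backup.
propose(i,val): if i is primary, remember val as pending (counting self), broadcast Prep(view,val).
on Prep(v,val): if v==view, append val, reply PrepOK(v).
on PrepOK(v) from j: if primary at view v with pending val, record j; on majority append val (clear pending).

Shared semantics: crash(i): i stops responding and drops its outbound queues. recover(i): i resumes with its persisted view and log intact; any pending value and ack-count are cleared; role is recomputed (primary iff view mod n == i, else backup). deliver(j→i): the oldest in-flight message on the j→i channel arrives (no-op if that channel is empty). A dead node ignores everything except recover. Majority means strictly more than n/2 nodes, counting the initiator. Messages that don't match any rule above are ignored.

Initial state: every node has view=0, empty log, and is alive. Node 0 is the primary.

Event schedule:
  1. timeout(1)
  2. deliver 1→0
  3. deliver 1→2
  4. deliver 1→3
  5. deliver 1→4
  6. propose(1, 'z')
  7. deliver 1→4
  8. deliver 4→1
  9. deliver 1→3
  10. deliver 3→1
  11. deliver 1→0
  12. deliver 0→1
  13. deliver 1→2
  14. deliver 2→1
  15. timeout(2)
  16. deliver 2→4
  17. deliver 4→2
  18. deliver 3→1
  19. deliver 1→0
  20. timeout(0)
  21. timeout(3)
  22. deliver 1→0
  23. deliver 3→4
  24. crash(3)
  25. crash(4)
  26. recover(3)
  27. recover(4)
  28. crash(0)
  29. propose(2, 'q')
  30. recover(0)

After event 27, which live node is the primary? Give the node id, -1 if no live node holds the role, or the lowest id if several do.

1

[1] timeout(1) → N1(prim v1 [-])
[2] deliver 1→0 → N0(back v1 [-])
[3] deliver 1→2 → N2(back v1 [-])
[4] deliver 1→3 → N3(back v1 [-])
[5] deliver 1→4 → N4(back v1 [-])
[6] propose(1,'z') → ∅
[7] deliver 1→4 → N4(back v1 [z])
[8] deliver 4→1 → ∅
[9] deliver 1→3 → N3(back v1 [z])
[10] deliver 3→1 → N1(prim v1 [z])
[11] deliver 1→0 → N0(back v1 [z])
[12] deliver 0→1 → ∅
[13] deliver 1→2 → N2(back v1 [z])
[14] deliver 2→1 → ∅
[15] timeout(2) → N2(prim v2 [z])
[16] deliver 2→4 → N4(back v2 [z])
[17] deliver 4→2 → ∅
[18] deliver 3→1 → ∅
[19] deliver 1→0 → ∅
[20] timeout(0) → N0(back v2 [z])
[21] timeout(3) → N3(back v2 [z])
[22] deliver 1→0 → ∅
[23] deliver 3→4 → ∅
[24] crash(3) → N3(✗back v2 [z])
[25] crash(4) → N4(✗back v2 [z])
[26] recover(3) → N3(back v2 [z])
[27] recover(4) → N4(back v2 [z])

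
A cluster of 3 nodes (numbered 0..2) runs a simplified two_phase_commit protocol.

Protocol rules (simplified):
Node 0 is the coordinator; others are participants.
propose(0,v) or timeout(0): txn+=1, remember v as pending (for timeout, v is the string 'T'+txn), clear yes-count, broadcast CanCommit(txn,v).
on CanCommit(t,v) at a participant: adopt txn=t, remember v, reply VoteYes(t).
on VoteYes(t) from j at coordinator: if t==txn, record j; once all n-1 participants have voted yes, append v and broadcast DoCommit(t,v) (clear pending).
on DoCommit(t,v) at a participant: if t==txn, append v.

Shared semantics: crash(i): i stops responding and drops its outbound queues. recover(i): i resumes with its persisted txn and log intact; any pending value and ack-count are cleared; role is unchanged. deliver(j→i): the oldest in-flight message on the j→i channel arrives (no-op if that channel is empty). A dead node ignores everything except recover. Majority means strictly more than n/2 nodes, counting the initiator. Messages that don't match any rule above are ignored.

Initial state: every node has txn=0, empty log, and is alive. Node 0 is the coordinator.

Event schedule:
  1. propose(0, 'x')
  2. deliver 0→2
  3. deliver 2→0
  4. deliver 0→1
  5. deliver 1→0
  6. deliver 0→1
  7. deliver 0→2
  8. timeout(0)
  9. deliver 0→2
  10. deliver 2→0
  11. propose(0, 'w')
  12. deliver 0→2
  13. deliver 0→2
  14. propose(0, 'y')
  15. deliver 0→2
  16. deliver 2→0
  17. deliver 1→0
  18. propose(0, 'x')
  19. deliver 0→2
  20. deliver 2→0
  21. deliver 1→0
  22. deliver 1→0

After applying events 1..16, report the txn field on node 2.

4

step 1 propose(0,'x'): 0={coor,t=1,log=-}
step 2 deliver 0→2: 2={part,t=1,log=-}
step 3 deliver 2→0: —
step 4 deliver 0→1: 1={part,t=1,log=-}
step 5 deliver 1→0: 0={coor,t=1,log=x}
step 6 deliver 0→1: 1={part,t=1,log=x}
step 7 deliver 0→2: 2={part,t=1,log=x}
step 8 timeout(0): 0={coor,t=2,log=x}
step 9 deliver 0→2: 2={part,t=2,log=x}
step 10 deliver 2→0: —
step 11 propose(0,'w'): 0={coor,t=3,log=x}
step 12 deliver 0→2: 2={part,t=3,log=x}
step 13 deliver 0→2: —
step 14 propose(0,'y'): 0={coor,t=4,log=x}
step 15 deliver 0→2: 2={part,t=4,log=x}
step 16 deliver 2→0: —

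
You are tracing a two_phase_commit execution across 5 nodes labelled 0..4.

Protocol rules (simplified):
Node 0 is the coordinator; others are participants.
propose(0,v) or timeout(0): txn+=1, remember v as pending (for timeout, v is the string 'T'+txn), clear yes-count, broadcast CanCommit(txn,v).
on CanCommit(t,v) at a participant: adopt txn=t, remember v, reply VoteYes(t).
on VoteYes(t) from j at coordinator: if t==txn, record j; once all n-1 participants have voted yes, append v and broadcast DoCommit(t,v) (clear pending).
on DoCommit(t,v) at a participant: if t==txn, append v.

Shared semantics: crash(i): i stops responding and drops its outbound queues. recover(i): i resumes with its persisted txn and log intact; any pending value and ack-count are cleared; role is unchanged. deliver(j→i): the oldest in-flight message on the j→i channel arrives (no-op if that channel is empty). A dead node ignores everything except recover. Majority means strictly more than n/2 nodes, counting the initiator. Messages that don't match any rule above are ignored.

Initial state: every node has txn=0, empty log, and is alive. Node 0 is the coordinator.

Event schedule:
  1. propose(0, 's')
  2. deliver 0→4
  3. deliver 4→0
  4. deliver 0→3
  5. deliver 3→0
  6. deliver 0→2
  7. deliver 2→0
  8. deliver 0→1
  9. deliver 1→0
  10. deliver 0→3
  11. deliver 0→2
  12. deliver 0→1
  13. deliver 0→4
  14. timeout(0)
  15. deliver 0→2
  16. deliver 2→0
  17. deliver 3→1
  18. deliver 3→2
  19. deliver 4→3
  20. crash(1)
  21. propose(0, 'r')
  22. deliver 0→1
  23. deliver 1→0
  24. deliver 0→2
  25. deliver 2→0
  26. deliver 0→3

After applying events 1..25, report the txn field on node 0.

3

e1 propose(0,'s'): 0[coor,t=1,-]
e2 deliver 0→4: 4[part,t=1,-]
e3 deliver 4→0: ·
e4 deliver 0→3: 3[part,t=1,-]
e5 deliver 3→0: ·
e6 deliver 0→2: 2[part,t=1,-]
e7 deliver 2→0: ·
e8 deliver 0→1: 1[part,t=1,-]
e9 deliver 1→0: 0[coor,t=1,s]
e10 deliver 0→3: 3[part,t=1,s]
e11 deliver 0→2: 2[part,t=1,s]
e12 deliver 0→1: 1[part,t=1,s]
e13 deliver 0→4: 4[part,t=1,s]
e14 timeout(0): 0[coor,t=2,s]
e15 deliver 0→2: 2[part,t=2,s]
e16 deliver 2→0: ·
e17 deliver 3→1: ·
e18 deliver 3→2: ·
e19 deliver 4→3: ·
e20 crash(1): 1[✗part,t=1,s]
e21 propose(0,'r'): 0[coor,t=3,s]
e22 deliver 0→1: ·
e23 deliver 1→0: ·
e24 deliver 0→2: 2[part,t=3,s]
e25 deliver 2→0: ·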